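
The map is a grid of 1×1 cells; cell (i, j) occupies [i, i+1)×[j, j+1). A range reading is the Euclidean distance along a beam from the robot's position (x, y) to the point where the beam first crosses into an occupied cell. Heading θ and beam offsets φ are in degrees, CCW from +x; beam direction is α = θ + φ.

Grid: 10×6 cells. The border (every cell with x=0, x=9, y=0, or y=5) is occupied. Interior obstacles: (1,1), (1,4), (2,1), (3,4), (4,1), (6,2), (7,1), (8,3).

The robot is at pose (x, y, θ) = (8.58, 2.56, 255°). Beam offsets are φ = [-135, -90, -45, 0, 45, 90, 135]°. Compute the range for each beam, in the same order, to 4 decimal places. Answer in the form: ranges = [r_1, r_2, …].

beam 1: φ=-135°, α=120°
  d=(-0.5000,0.8660)  start (8,2)  tX=1.1600 tY=0.5081  stride 1/|dx|=2.0000 1/|dy|=1.1547
    cross y-line → (8,3), t=0.5081 (wall)
  → r_1 = 0.5081
beam 2: φ=-90°, α=165°
  d=(-0.9659,0.2588)  start (8,2)  tX=0.6005 tY=1.7000  stride 1/|dx|=1.0353 1/|dy|=3.8637
    cross x-line → (7,2), t=0.6005
    cross x-line → (6,2), t=1.6357 (wall)
  → r_2 = 1.6357
beam 3: φ=-45°, α=210°
  d=(-0.8660,-0.5000)  start (8,2)  tX=0.6697 tY=1.1200  stride 1/|dx|=1.1547 1/|dy|=2.0000
    cross x-line → (7,2), t=0.6697
    cross y-line → (7,1), t=1.1200 (wall)
  → r_3 = 1.1200
beam 4: φ=0°, α=255°
  d=(-0.2588,-0.9659)  start (8,2)  tX=2.2409 tY=0.5798  stride 1/|dx|=3.8637 1/|dy|=1.0353
    cross y-line → (8,1), t=0.5798
    cross y-line → (8,0), t=1.6150 (wall)
  → r_4 = 1.6150
beam 5: φ=45°, α=300°
  d=(0.5000,-0.8660)  start (8,2)  tX=0.8400 tY=0.6466  stride 1/|dx|=2.0000 1/|dy|=1.1547
    cross y-line → (8,1), t=0.6466
    cross x-line → (9,1), t=0.8400 (wall)
  → r_5 = 0.8400
beam 6: φ=90°, α=345°
  d=(0.9659,-0.2588)  start (8,2)  tX=0.4348 tY=2.1637  stride 1/|dx|=1.0353 1/|dy|=3.8637
    cross x-line → (9,2), t=0.4348 (wall)
  → r_6 = 0.4348
beam 7: φ=135°, α=30°
  d=(0.8660,0.5000)  start (8,2)  tX=0.4850 tY=0.8800  stride 1/|dx|=1.1547 1/|dy|=2.0000
    cross x-line → (9,2), t=0.4850 (wall)
  → r_7 = 0.4850

ranges = [0.5081, 1.6357, 1.1200, 1.6150, 0.8400, 0.4348, 0.4850]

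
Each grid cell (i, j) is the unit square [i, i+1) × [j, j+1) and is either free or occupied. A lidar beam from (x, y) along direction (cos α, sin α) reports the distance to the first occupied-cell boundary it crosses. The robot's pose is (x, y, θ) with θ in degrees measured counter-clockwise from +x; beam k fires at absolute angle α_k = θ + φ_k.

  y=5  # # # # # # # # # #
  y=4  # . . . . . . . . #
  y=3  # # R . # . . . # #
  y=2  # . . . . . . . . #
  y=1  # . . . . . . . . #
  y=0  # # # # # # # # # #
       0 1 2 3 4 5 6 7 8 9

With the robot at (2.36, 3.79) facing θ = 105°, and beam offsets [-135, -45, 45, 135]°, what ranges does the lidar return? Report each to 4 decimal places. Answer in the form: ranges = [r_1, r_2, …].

beam 1: φ=-135°, α=330°
  d=(0.8660,-0.5000)  start (2,3)  tX=0.7390 tY=1.5800  stride 1/|dx|=1.1547 1/|dy|=2.0000
    cross x-line → (3,3), t=0.7390
    cross y-line → (3,2), t=1.5800
    cross x-line → (4,2), t=1.8937
    cross x-line → (5,2), t=3.0484
    cross y-line → (5,1), t=3.5800
    cross x-line → (6,1), t=4.2031
    cross x-line → (7,1), t=5.3578
    cross y-line → (7,0), t=5.5800 (wall)
  → r_1 = 5.5800
beam 2: φ=-45°, α=60°
  d=(0.5000,0.8660)  start (2,3)  tX=1.2800 tY=0.2425  stride 1/|dx|=2.0000 1/|dy|=1.1547
    cross y-line → (2,4), t=0.2425
    cross x-line → (3,4), t=1.2800
    cross y-line → (3,5), t=1.3972 (wall)
  → r_2 = 1.3972
beam 3: φ=45°, α=150°
  d=(-0.8660,0.5000)  start (2,3)  tX=0.4157 tY=0.4200  stride 1/|dx|=1.1547 1/|dy|=2.0000
    cross x-line → (1,3), t=0.4157 (wall)
  → r_3 = 0.4157
beam 4: φ=135°, α=240°
  d=(-0.5000,-0.8660)  start (2,3)  tX=0.7200 tY=0.9122  stride 1/|dx|=2.0000 1/|dy|=1.1547
    cross x-line → (1,3), t=0.7200 (wall)
  → r_4 = 0.7200

ranges = [5.5800, 1.3972, 0.4157, 0.7200]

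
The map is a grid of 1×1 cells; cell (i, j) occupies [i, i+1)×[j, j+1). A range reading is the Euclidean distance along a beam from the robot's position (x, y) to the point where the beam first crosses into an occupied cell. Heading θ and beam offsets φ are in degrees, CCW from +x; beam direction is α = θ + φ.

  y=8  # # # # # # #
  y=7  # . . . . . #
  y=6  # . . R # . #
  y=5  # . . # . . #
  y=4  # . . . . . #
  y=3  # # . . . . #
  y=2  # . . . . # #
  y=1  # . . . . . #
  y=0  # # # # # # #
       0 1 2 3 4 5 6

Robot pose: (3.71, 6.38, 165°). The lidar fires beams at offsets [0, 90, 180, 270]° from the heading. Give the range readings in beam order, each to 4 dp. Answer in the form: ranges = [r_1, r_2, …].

ranges = [2.8056, 0.3934, 0.3002, 1.6771]

beam 1: φ=0°, α=165°
  d=(-0.9659,0.2588)  start (3,6)  tX=0.7350 tY=2.3955  stride 1/|dx|=1.0353 1/|dy|=3.8637
    cross x-line → (2,6), t=0.7350
    cross x-line → (1,6), t=1.7703
    cross y-line → (1,7), t=2.3955
    cross x-line → (0,7), t=2.8056 (wall)
  → r_1 = 2.8056
beam 2: φ=90°, α=255°
  d=(-0.2588,-0.9659)  start (3,6)  tX=2.7432 tY=0.3934  stride 1/|dx|=3.8637 1/|dy|=1.0353
    cross y-line → (3,5), t=0.3934 (wall)
  → r_2 = 0.3934
beam 3: φ=180°, α=345°
  d=(0.9659,-0.2588)  start (3,6)  tX=0.3002 tY=1.4682  stride 1/|dx|=1.0353 1/|dy|=3.8637
    cross x-line → (4,6), t=0.3002 (wall)
  → r_3 = 0.3002
beam 4: φ=270°, α=75°
  d=(0.2588,0.9659)  start (3,6)  tX=1.1205 tY=0.6419  stride 1/|dx|=3.8637 1/|dy|=1.0353
    cross y-line → (3,7), t=0.6419
    cross x-line → (4,7), t=1.1205
    cross y-line → (4,8), t=1.6771 (wall)
  → r_4 = 1.6771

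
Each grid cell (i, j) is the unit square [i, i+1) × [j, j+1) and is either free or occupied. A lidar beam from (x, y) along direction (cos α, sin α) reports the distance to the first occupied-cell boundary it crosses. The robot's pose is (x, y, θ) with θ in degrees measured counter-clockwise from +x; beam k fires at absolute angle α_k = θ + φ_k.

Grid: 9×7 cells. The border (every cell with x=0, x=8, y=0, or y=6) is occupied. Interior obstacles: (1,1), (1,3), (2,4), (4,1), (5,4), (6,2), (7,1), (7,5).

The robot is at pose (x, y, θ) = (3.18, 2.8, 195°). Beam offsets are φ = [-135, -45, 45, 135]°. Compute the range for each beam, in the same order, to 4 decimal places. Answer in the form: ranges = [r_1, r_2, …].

beam 1: φ=-135°, α=60°
  d=(0.5000,0.8660)  start (3,2)  tX=1.6400 tY=0.2309  stride 1/|dx|=2.0000 1/|dy|=1.1547
    cross y-line → (3,3), t=0.2309
    cross y-line → (3,4), t=1.3856
    cross x-line → (4,4), t=1.6400
    cross y-line → (4,5), t=2.5403
    cross x-line → (5,5), t=3.6400
    cross y-line → (5,6), t=3.6950 (wall)
  → r_1 = 3.6950
beam 2: φ=-45°, α=150°
  d=(-0.8660,0.5000)  start (3,2)  tX=0.2078 tY=0.4000  stride 1/|dx|=1.1547 1/|dy|=2.0000
    cross x-line → (2,2), t=0.2078
    cross y-line → (2,3), t=0.4000
    cross x-line → (1,3), t=1.3625 (wall)
  → r_2 = 1.3625
beam 3: φ=45°, α=240°
  d=(-0.5000,-0.8660)  start (3,2)  tX=0.3600 tY=0.9238  stride 1/|dx|=2.0000 1/|dy|=1.1547
    cross x-line → (2,2), t=0.3600
    cross y-line → (2,1), t=0.9238
    cross y-line → (2,0), t=2.0785 (wall)
  → r_3 = 2.0785
beam 4: φ=135°, α=330°
  d=(0.8660,-0.5000)  start (3,2)  tX=0.9469 tY=1.6000  stride 1/|dx|=1.1547 1/|dy|=2.0000
    cross x-line → (4,2), t=0.9469
    cross y-line → (4,1), t=1.6000 (wall)
  → r_4 = 1.6000

ranges = [3.6950, 1.3625, 2.0785, 1.6000]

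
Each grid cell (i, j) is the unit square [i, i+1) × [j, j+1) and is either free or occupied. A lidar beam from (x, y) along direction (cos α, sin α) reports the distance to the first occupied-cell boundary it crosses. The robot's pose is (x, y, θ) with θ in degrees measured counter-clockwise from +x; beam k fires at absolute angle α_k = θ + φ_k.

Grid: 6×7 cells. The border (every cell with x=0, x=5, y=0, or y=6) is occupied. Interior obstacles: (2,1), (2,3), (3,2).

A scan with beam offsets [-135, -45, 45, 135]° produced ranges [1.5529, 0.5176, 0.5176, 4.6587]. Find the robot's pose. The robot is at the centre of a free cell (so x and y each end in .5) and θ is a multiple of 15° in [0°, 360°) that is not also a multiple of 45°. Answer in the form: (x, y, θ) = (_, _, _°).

Enumerate (i+0.5, j+0.5, θ) over the 17 free cells and 16 admissible headings. For each, cast all 4 beams and compare to the given ranges.
  (3.5, 4.5, 150°): beam 2 = 1.5529 ≠ 0.5176 ✗
  (3.5, 5.5, 105°): beam 1 = 1.7321 ≠ 1.5529 ✗
  (2.5, 5.5, 255°): beam 1 = 0.5774 ≠ 1.5529 ✗
  (1.5, 3.5, 240°): beam 1 = 1.9319 ≠ 1.5529 ✗
  (2.5, 2.5, 330°): beam 4 = 0.5176 ≠ 4.6587 ✗
  …
  (4.5, 1.5, 330°): r_1=1.5529, r_2=0.5176, r_3=0.5176, r_4=4.6587 — all match ✓
No second candidate reproduces the full scan.

(x, y, θ) = (4.5, 1.5, 330°)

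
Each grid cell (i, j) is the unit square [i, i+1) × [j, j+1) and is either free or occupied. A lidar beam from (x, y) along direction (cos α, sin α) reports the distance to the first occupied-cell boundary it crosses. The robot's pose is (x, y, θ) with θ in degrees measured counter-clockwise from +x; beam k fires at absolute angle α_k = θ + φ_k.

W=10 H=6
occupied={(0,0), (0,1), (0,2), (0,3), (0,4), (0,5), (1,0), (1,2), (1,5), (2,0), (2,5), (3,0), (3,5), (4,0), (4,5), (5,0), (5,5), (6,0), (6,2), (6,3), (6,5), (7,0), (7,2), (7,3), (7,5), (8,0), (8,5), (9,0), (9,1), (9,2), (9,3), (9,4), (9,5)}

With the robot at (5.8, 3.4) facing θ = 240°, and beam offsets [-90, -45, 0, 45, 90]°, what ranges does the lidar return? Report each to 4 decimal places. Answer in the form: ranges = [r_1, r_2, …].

ranges = [3.2000, 3.9340, 2.7713, 0.7727, 0.2309]

beam 1: φ=-90°, α=150°
  cosα=-0.8660 sinα=0.5000 | (5,3) | tMaxX 0.9238 tMaxY 1.2000 | tΔX 1.1547 tΔY 2.0000
    t=0.9238 [x] (4,3)
    t=1.2000 [y] (4,4)
    t=2.0785 [x] (3,4)
    t=3.2000 [y] (3,5) — stop
  → r_1 = 3.2000
beam 2: φ=-45°, α=195°
  cosα=-0.9659 sinα=-0.2588 | (5,3) | tMaxX 0.8282 tMaxY 1.5455 | tΔX 1.0353 tΔY 3.8637
    t=0.8282 [x] (4,3)
    t=1.5455 [y] (4,2)
    t=1.8635 [x] (3,2)
    t=2.8988 [x] (2,2)
    t=3.9340 [x] (1,2) — stop
  → r_2 = 3.9340
beam 3: φ=0°, α=240°
  cosα=-0.5000 sinα=-0.8660 | (5,3) | tMaxX 1.6000 tMaxY 0.4619 | tΔX 2.0000 tΔY 1.1547
    t=0.4619 [y] (5,2)
    t=1.6000 [x] (4,2)
    t=1.6166 [y] (4,1)
    t=2.7713 [y] (4,0) — stop
  → r_3 = 2.7713
beam 4: φ=45°, α=285°
  cosα=0.2588 sinα=-0.9659 | (5,3) | tMaxX 0.7727 tMaxY 0.4141 | tΔX 3.8637 tΔY 1.0353
    t=0.4141 [y] (5,2)
    t=0.7727 [x] (6,2) — stop
  → r_4 = 0.7727
beam 5: φ=90°, α=330°
  cosα=0.8660 sinα=-0.5000 | (5,3) | tMaxX 0.2309 tMaxY 0.8000 | tΔX 1.1547 tΔY 2.0000
    t=0.2309 [x] (6,3) — stop
  → r_5 = 0.2309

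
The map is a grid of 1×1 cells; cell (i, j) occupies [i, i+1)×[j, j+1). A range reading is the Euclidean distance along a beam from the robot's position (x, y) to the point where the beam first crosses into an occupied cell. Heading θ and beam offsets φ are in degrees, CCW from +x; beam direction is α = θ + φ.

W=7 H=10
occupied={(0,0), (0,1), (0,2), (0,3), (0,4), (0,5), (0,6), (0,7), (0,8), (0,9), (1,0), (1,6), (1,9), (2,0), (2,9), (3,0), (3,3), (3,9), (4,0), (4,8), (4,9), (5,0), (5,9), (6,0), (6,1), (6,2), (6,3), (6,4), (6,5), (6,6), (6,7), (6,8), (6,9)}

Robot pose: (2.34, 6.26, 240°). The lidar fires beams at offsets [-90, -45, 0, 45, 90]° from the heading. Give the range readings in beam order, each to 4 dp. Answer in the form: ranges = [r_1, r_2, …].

ranges = [0.3926, 0.3520, 2.6800, 2.5500, 4.2262]

beam 1: φ=-90°, α=150°
  direction (-0.8660, 0.5000); cell (2,6); t to first gridline: x 0.3926, y 1.4800 (then +1.1547 / +2.0000)
    (1,6) via x @ 0.3926  # hit
  → r_1 = 0.3926
beam 2: φ=-45°, α=195°
  direction (-0.9659, -0.2588); cell (2,6); t to first gridline: x 0.3520, y 1.0046 (then +1.0353 / +3.8637)
    (1,6) via x @ 0.3520  # hit
  → r_2 = 0.3520
beam 3: φ=0°, α=240°
  direction (-0.5000, -0.8660); cell (2,6); t to first gridline: x 0.6800, y 0.3002 (then +2.0000 / +1.1547)
    (2,5) via y @ 0.3002
    (1,5) via x @ 0.6800
    (1,4) via y @ 1.4549
    (1,3) via y @ 2.6096
    (0,3) via x @ 2.6800  # hit
  → r_3 = 2.6800
beam 4: φ=45°, α=285°
  direction (0.2588, -0.9659); cell (2,6); t to first gridline: x 2.5500, y 0.2692 (then +3.8637 / +1.0353)
    (2,5) via y @ 0.2692
    (2,4) via y @ 1.3044
    (2,3) via y @ 2.3397
    (3,3) via x @ 2.5500  # hit
  → r_4 = 2.5500
beam 5: φ=90°, α=330°
  direction (0.8660, -0.5000); cell (2,6); t to first gridline: x 0.7621, y 0.5200 (then +1.1547 / +2.0000)
    (2,5) via y @ 0.5200
    (3,5) via x @ 0.7621
    (4,5) via x @ 1.9168
    (4,4) via y @ 2.5200
    (5,4) via x @ 3.0715
    (6,4) via x @ 4.2262  # hit
  → r_5 = 4.2262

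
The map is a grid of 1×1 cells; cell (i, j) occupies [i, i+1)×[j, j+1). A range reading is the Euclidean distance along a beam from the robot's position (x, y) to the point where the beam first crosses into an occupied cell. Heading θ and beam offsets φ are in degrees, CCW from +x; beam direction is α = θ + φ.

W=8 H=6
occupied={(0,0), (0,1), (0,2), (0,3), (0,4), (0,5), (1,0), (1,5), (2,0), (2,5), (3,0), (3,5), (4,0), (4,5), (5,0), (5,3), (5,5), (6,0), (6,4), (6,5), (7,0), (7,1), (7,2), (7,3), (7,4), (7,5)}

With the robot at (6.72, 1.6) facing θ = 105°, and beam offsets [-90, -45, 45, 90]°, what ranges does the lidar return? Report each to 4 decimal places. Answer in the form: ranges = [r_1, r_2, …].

beam 1: φ=-90°, α=15°
  direction (0.9659, 0.2588); cell (6,1); t to first gridline: x 0.2899, y 1.5455 (then +1.0353 / +3.8637)
    (7,1) via x @ 0.2899  # hit
  → r_1 = 0.2899
beam 2: φ=-45°, α=60°
  direction (0.5000, 0.8660); cell (6,1); t to first gridline: x 0.5600, y 0.4619 (then +2.0000 / +1.1547)
    (6,2) via y @ 0.4619
    (7,2) via x @ 0.5600  # hit
  → r_2 = 0.5600
beam 3: φ=45°, α=150°
  direction (-0.8660, 0.5000); cell (6,1); t to first gridline: x 0.8314, y 0.8000 (then +1.1547 / +2.0000)
    (6,2) via y @ 0.8000
    (5,2) via x @ 0.8314
    (4,2) via x @ 1.9861
    (4,3) via y @ 2.8000
    (3,3) via x @ 3.1408
    (2,3) via x @ 4.2955
    (2,4) via y @ 4.8000
    (1,4) via x @ 5.4502
    (0,4) via x @ 6.6049  # hit
  → r_3 = 6.6049
beam 4: φ=90°, α=195°
  direction (-0.9659, -0.2588); cell (6,1); t to first gridline: x 0.7454, y 2.3182 (then +1.0353 / +3.8637)
    (5,1) via x @ 0.7454
    (4,1) via x @ 1.7807
    (4,0) via y @ 2.3182  # hit
  → r_4 = 2.3182

ranges = [0.2899, 0.5600, 6.6049, 2.3182]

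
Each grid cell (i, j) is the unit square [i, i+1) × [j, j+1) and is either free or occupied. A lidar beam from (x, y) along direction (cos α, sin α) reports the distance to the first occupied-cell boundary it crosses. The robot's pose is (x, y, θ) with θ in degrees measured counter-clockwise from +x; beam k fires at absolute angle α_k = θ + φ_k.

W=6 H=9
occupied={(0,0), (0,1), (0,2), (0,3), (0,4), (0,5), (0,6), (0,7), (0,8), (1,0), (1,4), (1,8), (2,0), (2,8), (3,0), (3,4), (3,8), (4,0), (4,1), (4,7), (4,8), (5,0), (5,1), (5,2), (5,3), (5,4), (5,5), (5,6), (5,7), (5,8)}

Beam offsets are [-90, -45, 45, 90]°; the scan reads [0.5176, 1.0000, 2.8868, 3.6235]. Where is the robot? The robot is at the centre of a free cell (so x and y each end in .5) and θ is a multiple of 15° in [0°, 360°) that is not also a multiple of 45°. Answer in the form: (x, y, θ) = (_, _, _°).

(x, y, θ) = (1.5, 2.5, 285°)

The pose lattice has 24·16 = 384 candidates. Test each by forward raycasting.
  (2.5, 6.5, 210°): beam 1 = 1.7321 ≠ 0.5176 ✗
  (2.5, 4.5, 210°): beam 1 = 3.0000 ≠ 0.5176 ✗
  (2.5, 7.5, 345°): beam 1 = 2.5882 ≠ 0.5176 ✗
  …
  (1.5, 2.5, 285°): r_1=0.5176, r_2=1.0000, r_3=2.8868, r_4=3.6235 — all match ✓
No second candidate reproduces the full scan.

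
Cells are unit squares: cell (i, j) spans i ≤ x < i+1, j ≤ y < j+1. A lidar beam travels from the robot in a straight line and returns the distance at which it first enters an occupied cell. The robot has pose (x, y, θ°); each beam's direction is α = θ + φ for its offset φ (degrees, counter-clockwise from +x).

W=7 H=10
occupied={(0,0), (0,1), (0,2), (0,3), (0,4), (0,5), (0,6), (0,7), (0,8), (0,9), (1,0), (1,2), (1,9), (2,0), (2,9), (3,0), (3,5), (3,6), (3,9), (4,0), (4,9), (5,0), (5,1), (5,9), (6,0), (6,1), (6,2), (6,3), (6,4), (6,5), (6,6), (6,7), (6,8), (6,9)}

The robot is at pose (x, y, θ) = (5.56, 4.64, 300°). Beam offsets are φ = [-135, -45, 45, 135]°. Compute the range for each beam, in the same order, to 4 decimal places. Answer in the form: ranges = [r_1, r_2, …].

beam 1: φ=-135°, α=165°
  d=(-0.9659,0.2588)  start (5,4)  tX=0.5798 tY=1.3909  stride 1/|dx|=1.0353 1/|dy|=3.8637
    cross x-line → (4,4), t=0.5798
    cross y-line → (4,5), t=1.3909
    cross x-line → (3,5), t=1.6150 (wall)
  → r_1 = 1.6150
beam 2: φ=-45°, α=255°
  d=(-0.2588,-0.9659)  start (5,4)  tX=2.1637 tY=0.6626  stride 1/|dx|=3.8637 1/|dy|=1.0353
    cross y-line → (5,3), t=0.6626
    cross y-line → (5,2), t=1.6979
    cross x-line → (4,2), t=2.1637
    cross y-line → (4,1), t=2.7331
    cross y-line → (4,0), t=3.7684 (wall)
  → r_2 = 3.7684
beam 3: φ=45°, α=345°
  d=(0.9659,-0.2588)  start (5,4)  tX=0.4555 tY=2.4728  stride 1/|dx|=1.0353 1/|dy|=3.8637
    cross x-line → (6,4), t=0.4555 (wall)
  → r_3 = 0.4555
beam 4: φ=135°, α=75°
  d=(0.2588,0.9659)  start (5,4)  tX=1.7000 tY=0.3727  stride 1/|dx|=3.8637 1/|dy|=1.0353
    cross y-line → (5,5), t=0.3727
    cross y-line → (5,6), t=1.4080
    cross x-line → (6,6), t=1.7000 (wall)
  → r_4 = 1.7000

ranges = [1.6150, 3.7684, 0.4555, 1.7000]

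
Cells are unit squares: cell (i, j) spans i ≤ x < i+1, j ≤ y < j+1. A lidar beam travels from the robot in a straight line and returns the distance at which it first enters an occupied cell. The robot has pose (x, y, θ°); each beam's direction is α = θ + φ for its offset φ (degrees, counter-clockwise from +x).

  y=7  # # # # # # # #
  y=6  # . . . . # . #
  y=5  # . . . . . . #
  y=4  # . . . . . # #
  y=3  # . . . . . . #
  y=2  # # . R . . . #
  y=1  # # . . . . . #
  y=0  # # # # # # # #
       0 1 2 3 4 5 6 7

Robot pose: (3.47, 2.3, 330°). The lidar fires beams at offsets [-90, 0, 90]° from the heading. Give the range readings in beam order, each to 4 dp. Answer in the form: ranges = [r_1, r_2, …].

beam 1: φ=-90°, α=240°
  cosα=-0.5000 sinα=-0.8660 | (3,2) | tMaxX 0.9400 tMaxY 0.3464 | tΔX 2.0000 tΔY 1.1547
    t=0.3464 [y] (3,1)
    t=0.9400 [x] (2,1)
    t=1.5011 [y] (2,0) — stop
  → r_1 = 1.5011
beam 2: φ=0°, α=330°
  cosα=0.8660 sinα=-0.5000 | (3,2) | tMaxX 0.6120 tMaxY 0.6000 | tΔX 1.1547 tΔY 2.0000
    t=0.6000 [y] (3,1)
    t=0.6120 [x] (4,1)
    t=1.7667 [x] (5,1)
    t=2.6000 [y] (5,0) — stop
  → r_2 = 2.6000
beam 3: φ=90°, α=60°
  cosα=0.5000 sinα=0.8660 | (3,2) | tMaxX 1.0600 tMaxY 0.8083 | tΔX 2.0000 tΔY 1.1547
    t=0.8083 [y] (3,3)
    t=1.0600 [x] (4,3)
    t=1.9630 [y] (4,4)
    t=3.0600 [x] (5,4)
    t=3.1177 [y] (5,5)
    t=4.2724 [y] (5,6) — stop
  → r_3 = 4.2724

ranges = [1.5011, 2.6000, 4.2724]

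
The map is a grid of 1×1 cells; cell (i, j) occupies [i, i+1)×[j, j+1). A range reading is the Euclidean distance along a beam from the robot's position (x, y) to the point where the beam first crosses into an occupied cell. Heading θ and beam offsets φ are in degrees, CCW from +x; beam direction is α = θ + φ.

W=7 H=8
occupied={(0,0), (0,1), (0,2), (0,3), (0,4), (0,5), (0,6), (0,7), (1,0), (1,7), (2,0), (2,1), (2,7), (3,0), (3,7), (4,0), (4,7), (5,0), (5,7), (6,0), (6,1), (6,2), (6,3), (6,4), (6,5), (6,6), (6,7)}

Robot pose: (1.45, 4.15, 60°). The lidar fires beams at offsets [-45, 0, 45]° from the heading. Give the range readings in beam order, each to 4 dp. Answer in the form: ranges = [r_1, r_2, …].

ranges = [4.7105, 3.2909, 1.7387]

beam 1: φ=-45°, α=15°
  direction (0.9659, 0.2588); cell (1,4); t to first gridline: x 0.5694, y 3.2841 (then +1.0353 / +3.8637)
    (2,4) via x @ 0.5694
    (3,4) via x @ 1.6047
    (4,4) via x @ 2.6400
    (4,5) via y @ 3.2841
    (5,5) via x @ 3.6752
    (6,5) via x @ 4.7105  # hit
  → r_1 = 4.7105
beam 2: φ=0°, α=60°
  direction (0.5000, 0.8660); cell (1,4); t to first gridline: x 1.1000, y 0.9815 (then +2.0000 / +1.1547)
    (1,5) via y @ 0.9815
    (2,5) via x @ 1.1000
    (2,6) via y @ 2.1362
    (3,6) via x @ 3.1000
    (3,7) via y @ 3.2909  # hit
  → r_2 = 3.2909
beam 3: φ=45°, α=105°
  direction (-0.2588, 0.9659); cell (1,4); t to first gridline: x 1.7387, y 0.8800 (then +3.8637 / +1.0353)
    (1,5) via y @ 0.8800
    (0,5) via x @ 1.7387  # hit
  → r_3 = 1.7387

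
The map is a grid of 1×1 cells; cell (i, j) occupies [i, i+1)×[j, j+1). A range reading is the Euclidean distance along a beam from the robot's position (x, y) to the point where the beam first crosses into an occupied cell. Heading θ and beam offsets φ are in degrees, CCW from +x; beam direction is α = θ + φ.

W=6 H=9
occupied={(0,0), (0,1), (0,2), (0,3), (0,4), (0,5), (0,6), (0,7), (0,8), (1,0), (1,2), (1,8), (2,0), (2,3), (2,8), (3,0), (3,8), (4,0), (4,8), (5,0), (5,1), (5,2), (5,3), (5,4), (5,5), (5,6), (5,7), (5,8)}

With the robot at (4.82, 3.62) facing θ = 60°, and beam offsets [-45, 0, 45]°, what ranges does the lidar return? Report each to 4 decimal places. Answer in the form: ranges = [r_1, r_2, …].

ranges = [0.1863, 0.3600, 4.5345]

beam 1: φ=-45°, α=15°
  direction (0.9659, 0.2588); cell (4,3); t to first gridline: x 0.1863, y 1.4682 (then +1.0353 / +3.8637)
    (5,3) via x @ 0.1863  # hit
  → r_1 = 0.1863
beam 2: φ=0°, α=60°
  direction (0.5000, 0.8660); cell (4,3); t to first gridline: x 0.3600, y 0.4388 (then +2.0000 / +1.1547)
    (5,3) via x @ 0.3600  # hit
  → r_2 = 0.3600
beam 3: φ=45°, α=105°
  direction (-0.2588, 0.9659); cell (4,3); t to first gridline: x 3.1682, y 0.3934 (then +3.8637 / +1.0353)
    (4,4) via y @ 0.3934
    (4,5) via y @ 1.4287
    (4,6) via y @ 2.4640
    (3,6) via x @ 3.1682
    (3,7) via y @ 3.4992
    (3,8) via y @ 4.5345  # hit
  → r_3 = 4.5345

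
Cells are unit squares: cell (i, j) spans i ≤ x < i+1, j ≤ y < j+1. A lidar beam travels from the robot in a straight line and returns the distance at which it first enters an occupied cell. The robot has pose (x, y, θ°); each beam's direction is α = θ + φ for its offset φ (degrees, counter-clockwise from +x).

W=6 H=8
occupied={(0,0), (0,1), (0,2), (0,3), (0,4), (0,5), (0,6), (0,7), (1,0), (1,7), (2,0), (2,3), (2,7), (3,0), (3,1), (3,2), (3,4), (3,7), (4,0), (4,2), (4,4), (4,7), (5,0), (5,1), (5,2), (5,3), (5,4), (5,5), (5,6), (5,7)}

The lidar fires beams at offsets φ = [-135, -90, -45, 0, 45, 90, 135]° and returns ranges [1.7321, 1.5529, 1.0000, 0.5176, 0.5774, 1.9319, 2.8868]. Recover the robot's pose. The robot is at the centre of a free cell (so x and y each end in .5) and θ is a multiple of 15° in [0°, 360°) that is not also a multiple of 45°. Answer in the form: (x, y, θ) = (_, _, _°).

Candidates: 18 free-cell centres × 16 headings = 288 poses. Raycast each; keep the one whose scan matches to 4 dp.
  (4.5, 5.5, 345°): beam 1 = 1.0000 ≠ 1.7321 ✗
  (2.5, 4.5, 105°): beam 1 = 0.5774 ≠ 1.7321 ✗
  (1.5, 1.5, 285°): beam 1 = 0.5774 ≠ 1.7321 ✗
  (3.5, 6.5, 120°): beam 1 = 1.5529 ≠ 1.7321 ✗
  …
  (3.5, 6.5, 75°): r_1=1.7321, r_2=1.5529, r_3=1.0000, r_4=0.5176, r_5=0.5774, r_6=1.9319, r_7=2.8868 — all match ✓
Unique over the lattice → pose = (3.5, 6.5, 75°).

(x, y, θ) = (3.5, 6.5, 75°)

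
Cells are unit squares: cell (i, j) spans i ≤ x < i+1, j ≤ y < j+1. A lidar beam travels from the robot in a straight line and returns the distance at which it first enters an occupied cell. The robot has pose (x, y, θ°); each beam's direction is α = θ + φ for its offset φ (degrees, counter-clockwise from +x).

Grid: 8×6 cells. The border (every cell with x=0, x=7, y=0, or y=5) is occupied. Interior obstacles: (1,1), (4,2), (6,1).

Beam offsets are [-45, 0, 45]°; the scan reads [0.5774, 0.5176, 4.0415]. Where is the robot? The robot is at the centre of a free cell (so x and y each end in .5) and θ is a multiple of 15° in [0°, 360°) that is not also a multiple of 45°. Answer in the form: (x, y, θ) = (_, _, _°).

(x, y, θ) = (4.5, 1.5, 105°)

The pose lattice has 21·16 = 336 candidates. Test each by forward raycasting.
  (2.5, 2.5, 120°): beam 1 = 2.5882 ≠ 0.5774 ✗
  (4.5, 4.5, 165°): beam 2 = 1.9319 ≠ 0.5176 ✗
  (4.5, 1.5, 285°): beam 3 = 1.0000 ≠ 4.0415 ✗
  (4.5, 4.5, 75°): beam 1 = 1.0000 ≠ 0.5774 ✗
  …
  (4.5, 1.5, 105°): r_1=0.5774, r_2=0.5176, r_3=4.0415 — all match ✓
Only this pose fits every beam.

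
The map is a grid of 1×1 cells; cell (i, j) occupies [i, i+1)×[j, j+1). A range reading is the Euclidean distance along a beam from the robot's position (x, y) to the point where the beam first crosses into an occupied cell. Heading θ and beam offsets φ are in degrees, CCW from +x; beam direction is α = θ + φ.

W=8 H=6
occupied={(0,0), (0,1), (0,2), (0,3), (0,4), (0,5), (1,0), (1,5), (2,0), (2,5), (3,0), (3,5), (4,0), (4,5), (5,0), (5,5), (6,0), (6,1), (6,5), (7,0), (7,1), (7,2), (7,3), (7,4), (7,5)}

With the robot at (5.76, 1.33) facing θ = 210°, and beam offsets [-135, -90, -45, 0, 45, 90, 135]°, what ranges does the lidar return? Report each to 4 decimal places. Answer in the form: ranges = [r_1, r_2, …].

ranges = [3.7995, 4.2378, 4.9279, 0.6600, 0.3416, 0.3811, 0.2485]

beam 1: φ=-135°, α=75°
  d=(0.2588,0.9659)  start (5,1)  tX=0.9273 tY=0.6936  stride 1/|dx|=3.8637 1/|dy|=1.0353
    cross y-line → (5,2), t=0.6936
    cross x-line → (6,2), t=0.9273
    cross y-line → (6,3), t=1.7289
    cross y-line → (6,4), t=2.7642
    cross y-line → (6,5), t=3.7995 (wall)
  → r_1 = 3.7995
beam 2: φ=-90°, α=120°
  d=(-0.5000,0.8660)  start (5,1)  tX=1.5200 tY=0.7736  stride 1/|dx|=2.0000 1/|dy|=1.1547
    cross y-line → (5,2), t=0.7736
    cross x-line → (4,2), t=1.5200
    cross y-line → (4,3), t=1.9283
    cross y-line → (4,4), t=3.0831
    cross x-line → (3,4), t=3.5200
    cross y-line → (3,5), t=4.2378 (wall)
  → r_2 = 4.2378
beam 3: φ=-45°, α=165°
  d=(-0.9659,0.2588)  start (5,1)  tX=0.7868 tY=2.5887  stride 1/|dx|=1.0353 1/|dy|=3.8637
    cross x-line → (4,1), t=0.7868
    cross x-line → (3,1), t=1.8221
    cross y-line → (3,2), t=2.5887
    cross x-line → (2,2), t=2.8574
    cross x-line → (1,2), t=3.8926
    cross x-line → (0,2), t=4.9279 (wall)
  → r_3 = 4.9279
beam 4: φ=0°, α=210°
  d=(-0.8660,-0.5000)  start (5,1)  tX=0.8776 tY=0.6600  stride 1/|dx|=1.1547 1/|dy|=2.0000
    cross y-line → (5,0), t=0.6600 (wall)
  → r_4 = 0.6600
beam 5: φ=45°, α=255°
  d=(-0.2588,-0.9659)  start (5,1)  tX=2.9364 tY=0.3416  stride 1/|dx|=3.8637 1/|dy|=1.0353
    cross y-line → (5,0), t=0.3416 (wall)
  → r_5 = 0.3416
beam 6: φ=90°, α=300°
  d=(0.5000,-0.8660)  start (5,1)  tX=0.4800 tY=0.3811  stride 1/|dx|=2.0000 1/|dy|=1.1547
    cross y-line → (5,0), t=0.3811 (wall)
  → r_6 = 0.3811
beam 7: φ=135°, α=345°
  d=(0.9659,-0.2588)  start (5,1)  tX=0.2485 tY=1.2750  stride 1/|dx|=1.0353 1/|dy|=3.8637
    cross x-line → (6,1), t=0.2485 (wall)
  → r_7 = 0.2485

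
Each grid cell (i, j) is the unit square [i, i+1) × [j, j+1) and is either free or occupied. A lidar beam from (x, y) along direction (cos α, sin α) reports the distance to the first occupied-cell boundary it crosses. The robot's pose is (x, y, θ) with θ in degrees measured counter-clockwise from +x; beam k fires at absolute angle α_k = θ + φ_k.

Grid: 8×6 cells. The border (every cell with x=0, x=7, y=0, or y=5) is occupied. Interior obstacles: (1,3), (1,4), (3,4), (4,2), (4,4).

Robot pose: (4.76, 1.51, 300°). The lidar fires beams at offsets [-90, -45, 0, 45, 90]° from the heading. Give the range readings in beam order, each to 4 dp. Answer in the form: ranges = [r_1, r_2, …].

beam 1: φ=-90°, α=210°
  direction (-0.8660, -0.5000); cell (4,1); t to first gridline: x 0.8776, y 1.0200 (then +1.1547 / +2.0000)
    (3,1) via x @ 0.8776
    (3,0) via y @ 1.0200  # hit
  → r_1 = 1.0200
beam 2: φ=-45°, α=255°
  direction (-0.2588, -0.9659); cell (4,1); t to first gridline: x 2.9364, y 0.5280 (then +3.8637 / +1.0353)
    (4,0) via y @ 0.5280  # hit
  → r_2 = 0.5280
beam 3: φ=0°, α=300°
  direction (0.5000, -0.8660); cell (4,1); t to first gridline: x 0.4800, y 0.5889 (then +2.0000 / +1.1547)
    (5,1) via x @ 0.4800
    (5,0) via y @ 0.5889  # hit
  → r_3 = 0.5889
beam 4: φ=45°, α=345°
  direction (0.9659, -0.2588); cell (4,1); t to first gridline: x 0.2485, y 1.9705 (then +1.0353 / +3.8637)
    (5,1) via x @ 0.2485
    (6,1) via x @ 1.2837
    (6,0) via y @ 1.9705  # hit
  → r_4 = 1.9705
beam 5: φ=90°, α=30°
  direction (0.8660, 0.5000); cell (4,1); t to first gridline: x 0.2771, y 0.9800 (then +1.1547 / +2.0000)
    (5,1) via x @ 0.2771
    (5,2) via y @ 0.9800
    (6,2) via x @ 1.4318
    (7,2) via x @ 2.5865  # hit
  → r_5 = 2.5865

ranges = [1.0200, 0.5280, 0.5889, 1.9705, 2.5865]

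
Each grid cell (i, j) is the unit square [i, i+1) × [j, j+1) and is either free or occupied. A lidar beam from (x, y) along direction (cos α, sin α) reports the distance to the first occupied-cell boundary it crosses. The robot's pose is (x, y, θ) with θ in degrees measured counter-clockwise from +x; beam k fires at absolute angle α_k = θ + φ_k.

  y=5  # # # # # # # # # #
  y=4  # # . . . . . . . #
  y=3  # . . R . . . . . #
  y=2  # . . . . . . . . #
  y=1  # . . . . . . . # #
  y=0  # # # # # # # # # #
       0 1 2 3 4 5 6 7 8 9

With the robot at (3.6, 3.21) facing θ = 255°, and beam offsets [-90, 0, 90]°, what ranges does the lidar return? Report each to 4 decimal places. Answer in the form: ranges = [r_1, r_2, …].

beam 1: φ=-90°, α=165°
  direction (-0.9659, 0.2588); cell (3,3); t to first gridline: x 0.6212, y 3.0523 (then +1.0353 / +3.8637)
    (2,3) via x @ 0.6212
    (1,3) via x @ 1.6564
    (0,3) via x @ 2.6917  # hit
  → r_1 = 2.6917
beam 2: φ=0°, α=255°
  direction (-0.2588, -0.9659); cell (3,3); t to first gridline: x 2.3182, y 0.2174 (then +3.8637 / +1.0353)
    (3,2) via y @ 0.2174
    (3,1) via y @ 1.2527
    (3,0) via y @ 2.2880  # hit
  → r_2 = 2.2880
beam 3: φ=90°, α=345°
  direction (0.9659, -0.2588); cell (3,3); t to first gridline: x 0.4141, y 0.8114 (then +1.0353 / +3.8637)
    (4,3) via x @ 0.4141
    (4,2) via y @ 0.8114
    (5,2) via x @ 1.4494
    (6,2) via x @ 2.4847
    (7,2) via x @ 3.5199
    (8,2) via x @ 4.5552
    (8,1) via y @ 4.6751  # hit
  → r_3 = 4.6751

ranges = [2.6917, 2.2880, 4.6751]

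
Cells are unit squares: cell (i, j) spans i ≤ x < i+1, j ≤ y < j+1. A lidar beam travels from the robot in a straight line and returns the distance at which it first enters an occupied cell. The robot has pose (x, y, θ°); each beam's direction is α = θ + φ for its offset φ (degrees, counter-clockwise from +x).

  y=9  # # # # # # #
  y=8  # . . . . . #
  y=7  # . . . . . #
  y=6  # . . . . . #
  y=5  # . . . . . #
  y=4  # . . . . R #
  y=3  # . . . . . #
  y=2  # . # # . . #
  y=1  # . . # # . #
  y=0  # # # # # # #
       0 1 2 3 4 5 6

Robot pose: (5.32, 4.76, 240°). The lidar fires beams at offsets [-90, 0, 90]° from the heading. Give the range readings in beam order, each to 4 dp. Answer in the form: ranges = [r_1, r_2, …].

ranges = [4.9883, 2.6400, 0.7852]

beam 1: φ=-90°, α=150°
  direction (-0.8660, 0.5000); cell (5,4); t to first gridline: x 0.3695, y 0.4800 (then +1.1547 / +2.0000)
    (4,4) via x @ 0.3695
    (4,5) via y @ 0.4800
    (3,5) via x @ 1.5242
    (3,6) via y @ 2.4800
    (2,6) via x @ 2.6789
    (1,6) via x @ 3.8336
    (1,7) via y @ 4.4800
    (0,7) via x @ 4.9883  # hit
  → r_1 = 4.9883
beam 2: φ=0°, α=240°
  direction (-0.5000, -0.8660); cell (5,4); t to first gridline: x 0.6400, y 0.8776 (then +2.0000 / +1.1547)
    (4,4) via x @ 0.6400
    (4,3) via y @ 0.8776
    (4,2) via y @ 2.0323
    (3,2) via x @ 2.6400  # hit
  → r_2 = 2.6400
beam 3: φ=90°, α=330°
  direction (0.8660, -0.5000); cell (5,4); t to first gridline: x 0.7852, y 1.5200 (then +1.1547 / +2.0000)
    (6,4) via x @ 0.7852  # hit
  → r_3 = 0.7852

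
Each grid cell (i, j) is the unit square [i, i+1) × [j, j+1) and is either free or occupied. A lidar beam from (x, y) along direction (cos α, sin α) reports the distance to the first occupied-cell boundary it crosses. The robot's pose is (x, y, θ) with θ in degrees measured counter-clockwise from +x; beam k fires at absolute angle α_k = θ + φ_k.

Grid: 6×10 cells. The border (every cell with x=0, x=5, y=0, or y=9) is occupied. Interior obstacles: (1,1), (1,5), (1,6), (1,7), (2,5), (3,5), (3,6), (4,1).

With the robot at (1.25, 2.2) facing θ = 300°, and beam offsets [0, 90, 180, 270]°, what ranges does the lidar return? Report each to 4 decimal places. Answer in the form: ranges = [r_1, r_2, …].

beam 1: φ=0°, α=300°
  d=(0.5000,-0.8660)  start (1,2)  tX=1.5000 tY=0.2309  stride 1/|dx|=2.0000 1/|dy|=1.1547
    cross y-line → (1,1), t=0.2309 (wall)
  → r_1 = 0.2309
beam 2: φ=90°, α=30°
  d=(0.8660,0.5000)  start (1,2)  tX=0.8660 tY=1.6000  stride 1/|dx|=1.1547 1/|dy|=2.0000
    cross x-line → (2,2), t=0.8660
    cross y-line → (2,3), t=1.6000
    cross x-line → (3,3), t=2.0207
    cross x-line → (4,3), t=3.1754
    cross y-line → (4,4), t=3.6000
    cross x-line → (5,4), t=4.3301 (wall)
  → r_2 = 4.3301
beam 3: φ=180°, α=120°
  d=(-0.5000,0.8660)  start (1,2)  tX=0.5000 tY=0.9238  stride 1/|dx|=2.0000 1/|dy|=1.1547
    cross x-line → (0,2), t=0.5000 (wall)
  → r_3 = 0.5000
beam 4: φ=270°, α=210°
  d=(-0.8660,-0.5000)  start (1,2)  tX=0.2887 tY=0.4000  stride 1/|dx|=1.1547 1/|dy|=2.0000
    cross x-line → (0,2), t=0.2887 (wall)
  → r_4 = 0.2887

ranges = [0.2309, 4.3301, 0.5000, 0.2887]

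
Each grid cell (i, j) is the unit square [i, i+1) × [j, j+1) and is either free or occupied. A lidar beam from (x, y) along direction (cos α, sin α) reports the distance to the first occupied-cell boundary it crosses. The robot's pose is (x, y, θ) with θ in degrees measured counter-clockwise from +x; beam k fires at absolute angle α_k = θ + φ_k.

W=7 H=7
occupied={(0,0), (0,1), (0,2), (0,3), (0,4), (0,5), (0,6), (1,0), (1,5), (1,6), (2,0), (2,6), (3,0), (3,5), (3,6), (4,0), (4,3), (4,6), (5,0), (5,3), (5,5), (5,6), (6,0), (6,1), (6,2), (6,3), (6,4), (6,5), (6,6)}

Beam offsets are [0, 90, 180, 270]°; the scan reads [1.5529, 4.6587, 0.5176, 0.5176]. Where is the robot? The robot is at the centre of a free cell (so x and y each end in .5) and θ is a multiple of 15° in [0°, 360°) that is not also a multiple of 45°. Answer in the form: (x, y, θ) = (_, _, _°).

Candidates: 20 free-cell centres × 16 headings = 320 poses. Raycast each; keep the one whose scan matches to 4 dp.
  (3.5, 2.5, 345°): beam 1 = 2.5882 ≠ 1.5529 ✗
  (1.5, 2.5, 105°): beam 1 = 1.9319 ≠ 1.5529 ✗
  (2.5, 3.5, 60°): beam 1 = 1.7321 ≠ 1.5529 ✗
  (3.5, 4.5, 300°): beam 1 = 1.0000 ≠ 1.5529 ✗
  …
  (5.5, 1.5, 75°): r_1=1.5529, r_2=4.6587, r_3=0.5176, r_4=0.5176 — all match ✓
Unique over the lattice → pose = (5.5, 1.5, 75°).

(x, y, θ) = (5.5, 1.5, 75°)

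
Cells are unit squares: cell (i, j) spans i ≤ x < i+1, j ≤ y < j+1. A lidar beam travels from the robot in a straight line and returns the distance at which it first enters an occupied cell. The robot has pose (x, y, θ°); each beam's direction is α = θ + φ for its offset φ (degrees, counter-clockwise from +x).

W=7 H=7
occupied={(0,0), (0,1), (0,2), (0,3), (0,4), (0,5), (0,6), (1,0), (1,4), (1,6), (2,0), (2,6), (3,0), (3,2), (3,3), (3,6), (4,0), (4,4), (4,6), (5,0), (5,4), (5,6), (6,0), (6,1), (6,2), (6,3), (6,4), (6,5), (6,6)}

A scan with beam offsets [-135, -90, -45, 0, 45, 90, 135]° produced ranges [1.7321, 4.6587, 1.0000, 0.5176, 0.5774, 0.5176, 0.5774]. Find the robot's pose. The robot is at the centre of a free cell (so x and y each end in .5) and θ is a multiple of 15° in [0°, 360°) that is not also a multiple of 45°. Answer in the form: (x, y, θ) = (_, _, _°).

The pose lattice has 20·16 = 320 candidates. Test each by forward raycasting.
  (4.5, 1.5, 345°): beam 1 = 1.0000 ≠ 1.7321 ✗
  (2.5, 5.5, 285°): beam 1 = 1.0000 ≠ 1.7321 ✗
  (5.5, 3.5, 150°): beam 1 = 0.5176 ≠ 1.7321 ✗
  (3.5, 1.5, 345°): beam 1 = 1.0000 ≠ 1.7321 ✗
  …
  (1.5, 1.5, 165°): r_1=1.7321, r_2=4.6587, r_3=1.0000, r_4=0.5176, r_5=0.5774, r_6=0.5176, r_7=0.5774 — all match ✓
Unique over the lattice → pose = (1.5, 1.5, 165°).

(x, y, θ) = (1.5, 1.5, 165°)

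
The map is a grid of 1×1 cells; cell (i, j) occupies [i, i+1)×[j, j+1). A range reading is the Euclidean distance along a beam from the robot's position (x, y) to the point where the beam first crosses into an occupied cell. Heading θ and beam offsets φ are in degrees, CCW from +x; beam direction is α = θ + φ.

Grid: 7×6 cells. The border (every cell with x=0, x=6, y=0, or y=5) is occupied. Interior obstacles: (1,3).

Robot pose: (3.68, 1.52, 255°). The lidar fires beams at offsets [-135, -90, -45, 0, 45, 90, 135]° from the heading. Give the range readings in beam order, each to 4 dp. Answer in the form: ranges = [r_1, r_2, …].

beam 1: φ=-135°, α=120°
  direction (-0.5000, 0.8660); cell (3,1); t to first gridline: x 1.3600, y 0.5543 (then +2.0000 / +1.1547)
    (3,2) via y @ 0.5543
    (2,2) via x @ 1.3600
    (2,3) via y @ 1.7090
    (2,4) via y @ 2.8637
    (1,4) via x @ 3.3600
    (1,5) via y @ 4.0184  # hit
  → r_1 = 4.0184
beam 2: φ=-90°, α=165°
  direction (-0.9659, 0.2588); cell (3,1); t to first gridline: x 0.7040, y 1.8546 (then +1.0353 / +3.8637)
    (2,1) via x @ 0.7040
    (1,1) via x @ 1.7393
    (1,2) via y @ 1.8546
    (0,2) via x @ 2.7745  # hit
  → r_2 = 2.7745
beam 3: φ=-45°, α=210°
  direction (-0.8660, -0.5000); cell (3,1); t to first gridline: x 0.7852, y 1.0400 (then +1.1547 / +2.0000)
    (2,1) via x @ 0.7852
    (2,0) via y @ 1.0400  # hit
  → r_3 = 1.0400
beam 4: φ=0°, α=255°
  direction (-0.2588, -0.9659); cell (3,1); t to first gridline: x 2.6273, y 0.5383 (then +3.8637 / +1.0353)
    (3,0) via y @ 0.5383  # hit
  → r_4 = 0.5383
beam 5: φ=45°, α=300°
  direction (0.5000, -0.8660); cell (3,1); t to first gridline: x 0.6400, y 0.6004 (then +2.0000 / +1.1547)
    (3,0) via y @ 0.6004  # hit
  → r_5 = 0.6004
beam 6: φ=90°, α=345°
  direction (0.9659, -0.2588); cell (3,1); t to first gridline: x 0.3313, y 2.0091 (then +1.0353 / +3.8637)
    (4,1) via x @ 0.3313
    (5,1) via x @ 1.3666
    (5,0) via y @ 2.0091  # hit
  → r_6 = 2.0091
beam 7: φ=135°, α=30°
  direction (0.8660, 0.5000); cell (3,1); t to first gridline: x 0.3695, y 0.9600 (then +1.1547 / +2.0000)
    (4,1) via x @ 0.3695
    (4,2) via y @ 0.9600
    (5,2) via x @ 1.5242
    (6,2) via x @ 2.6789  # hit
  → r_7 = 2.6789

ranges = [4.0184, 2.7745, 1.0400, 0.5383, 0.6004, 2.0091, 2.6789]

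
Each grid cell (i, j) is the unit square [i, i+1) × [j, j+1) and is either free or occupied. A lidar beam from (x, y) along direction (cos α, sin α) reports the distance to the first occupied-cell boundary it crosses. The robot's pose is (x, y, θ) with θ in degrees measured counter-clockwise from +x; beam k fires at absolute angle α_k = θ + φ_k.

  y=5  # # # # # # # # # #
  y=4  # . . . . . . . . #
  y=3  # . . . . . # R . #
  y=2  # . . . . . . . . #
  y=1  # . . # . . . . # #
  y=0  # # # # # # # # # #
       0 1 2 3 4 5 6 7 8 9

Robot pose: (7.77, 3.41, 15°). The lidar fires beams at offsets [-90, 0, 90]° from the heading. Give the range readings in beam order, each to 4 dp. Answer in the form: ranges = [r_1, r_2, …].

beam 1: φ=-90°, α=285°
  dir = (cos 285°, sin 285°) = (0.2588, -0.9659); from cell (7,3)
  next x-line at t=0.8887, next y-line at t=0.4245; Δt_x=3.8637, Δt_y=1.0353
    y: enter (7,2) at t=0.4245
    x: enter (8,2) at t=0.8887
    y: enter (8,1) at t=1.4597 ← occupied
  → r_1 = 1.4597
beam 2: φ=0°, α=15°
  dir = (cos 15°, sin 15°) = (0.9659, 0.2588); from cell (7,3)
  next x-line at t=0.2381, next y-line at t=2.2796; Δt_x=1.0353, Δt_y=3.8637
    x: enter (8,3) at t=0.2381
    x: enter (9,3) at t=1.2734 ← occupied
  → r_2 = 1.2734
beam 3: φ=90°, α=105°
  dir = (cos 105°, sin 105°) = (-0.2588, 0.9659); from cell (7,3)
  next x-line at t=2.9751, next y-line at t=0.6108; Δt_x=3.8637, Δt_y=1.0353
    y: enter (7,4) at t=0.6108
    y: enter (7,5) at t=1.6461 ← occupied
  → r_3 = 1.6461

ranges = [1.4597, 1.2734, 1.6461]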